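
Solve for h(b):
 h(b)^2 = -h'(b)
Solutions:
 h(b) = 1/(C1 + b)


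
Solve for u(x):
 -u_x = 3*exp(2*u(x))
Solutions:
 u(x) = log(-sqrt(-1/(C1 - 3*x))) - log(2)/2
 u(x) = log(-1/(C1 - 3*x))/2 - log(2)/2


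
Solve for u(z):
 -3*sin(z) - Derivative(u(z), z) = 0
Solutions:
 u(z) = C1 + 3*cos(z)


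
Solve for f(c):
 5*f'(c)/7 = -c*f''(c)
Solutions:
 f(c) = C1 + C2*c^(2/7)


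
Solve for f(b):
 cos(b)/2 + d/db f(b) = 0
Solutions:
 f(b) = C1 - sin(b)/2


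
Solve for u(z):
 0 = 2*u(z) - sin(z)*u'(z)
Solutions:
 u(z) = C1*(cos(z) - 1)/(cos(z) + 1)


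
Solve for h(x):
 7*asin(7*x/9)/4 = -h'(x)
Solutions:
 h(x) = C1 - 7*x*asin(7*x/9)/4 - sqrt(81 - 49*x^2)/4


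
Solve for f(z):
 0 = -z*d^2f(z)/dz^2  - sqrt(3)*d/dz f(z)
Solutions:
 f(z) = C1 + C2*z^(1 - sqrt(3))


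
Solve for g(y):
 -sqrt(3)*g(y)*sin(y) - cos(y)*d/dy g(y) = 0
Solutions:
 g(y) = C1*cos(y)^(sqrt(3))


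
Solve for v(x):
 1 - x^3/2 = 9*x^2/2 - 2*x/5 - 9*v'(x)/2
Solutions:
 v(x) = C1 + x^4/36 + x^3/3 - 2*x^2/45 - 2*x/9


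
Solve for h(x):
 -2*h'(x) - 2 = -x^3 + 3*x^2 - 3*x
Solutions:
 h(x) = C1 + x^4/8 - x^3/2 + 3*x^2/4 - x


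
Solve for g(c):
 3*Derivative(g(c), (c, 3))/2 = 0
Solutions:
 g(c) = C1 + C2*c + C3*c^2


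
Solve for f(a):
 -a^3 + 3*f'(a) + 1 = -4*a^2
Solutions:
 f(a) = C1 + a^4/12 - 4*a^3/9 - a/3


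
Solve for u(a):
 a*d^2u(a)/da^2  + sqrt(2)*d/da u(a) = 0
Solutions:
 u(a) = C1 + C2*a^(1 - sqrt(2))


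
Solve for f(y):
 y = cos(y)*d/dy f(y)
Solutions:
 f(y) = C1 + Integral(y/cos(y), y)


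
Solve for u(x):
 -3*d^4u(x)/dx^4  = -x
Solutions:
 u(x) = C1 + C2*x + C3*x^2 + C4*x^3 + x^5/360


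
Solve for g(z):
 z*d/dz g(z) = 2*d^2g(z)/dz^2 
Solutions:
 g(z) = C1 + C2*erfi(z/2)


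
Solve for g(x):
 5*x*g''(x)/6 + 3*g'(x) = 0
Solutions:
 g(x) = C1 + C2/x^(13/5)


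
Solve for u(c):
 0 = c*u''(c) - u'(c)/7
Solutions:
 u(c) = C1 + C2*c^(8/7)


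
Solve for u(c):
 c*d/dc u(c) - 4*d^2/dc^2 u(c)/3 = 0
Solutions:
 u(c) = C1 + C2*erfi(sqrt(6)*c/4)


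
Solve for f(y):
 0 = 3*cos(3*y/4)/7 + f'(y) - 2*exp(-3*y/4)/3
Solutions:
 f(y) = C1 - 4*sin(3*y/4)/7 - 8*exp(-3*y/4)/9


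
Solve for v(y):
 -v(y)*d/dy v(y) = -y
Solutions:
 v(y) = -sqrt(C1 + y^2)
 v(y) = sqrt(C1 + y^2)


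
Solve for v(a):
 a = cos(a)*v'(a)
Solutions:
 v(a) = C1 + Integral(a/cos(a), a)


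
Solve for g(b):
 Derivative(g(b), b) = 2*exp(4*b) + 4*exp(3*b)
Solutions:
 g(b) = C1 + exp(4*b)/2 + 4*exp(3*b)/3


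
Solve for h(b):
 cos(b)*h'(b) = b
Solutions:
 h(b) = C1 + Integral(b/cos(b), b)


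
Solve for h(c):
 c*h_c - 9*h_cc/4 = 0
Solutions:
 h(c) = C1 + C2*erfi(sqrt(2)*c/3)


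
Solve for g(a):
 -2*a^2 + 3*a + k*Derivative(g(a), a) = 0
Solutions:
 g(a) = C1 + 2*a^3/(3*k) - 3*a^2/(2*k)


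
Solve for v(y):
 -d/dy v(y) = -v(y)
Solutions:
 v(y) = C1*exp(y)


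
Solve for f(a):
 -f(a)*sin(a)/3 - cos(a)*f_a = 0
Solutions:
 f(a) = C1*cos(a)^(1/3)


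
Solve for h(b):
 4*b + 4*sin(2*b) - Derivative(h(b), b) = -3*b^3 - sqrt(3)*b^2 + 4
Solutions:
 h(b) = C1 + 3*b^4/4 + sqrt(3)*b^3/3 + 2*b^2 - 4*b - 2*cos(2*b)


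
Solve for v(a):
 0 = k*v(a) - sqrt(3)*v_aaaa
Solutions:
 v(a) = C1*exp(-3^(7/8)*a*k^(1/4)/3) + C2*exp(3^(7/8)*a*k^(1/4)/3) + C3*exp(-3^(7/8)*I*a*k^(1/4)/3) + C4*exp(3^(7/8)*I*a*k^(1/4)/3)


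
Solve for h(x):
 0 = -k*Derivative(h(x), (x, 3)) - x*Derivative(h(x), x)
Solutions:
 h(x) = C1 + Integral(C2*airyai(x*(-1/k)^(1/3)) + C3*airybi(x*(-1/k)^(1/3)), x)


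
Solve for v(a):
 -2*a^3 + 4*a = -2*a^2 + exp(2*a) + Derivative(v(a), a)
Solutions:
 v(a) = C1 - a^4/2 + 2*a^3/3 + 2*a^2 - exp(2*a)/2


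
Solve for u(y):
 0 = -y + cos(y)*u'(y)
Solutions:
 u(y) = C1 + Integral(y/cos(y), y)


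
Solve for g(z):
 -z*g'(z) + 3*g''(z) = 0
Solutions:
 g(z) = C1 + C2*erfi(sqrt(6)*z/6)


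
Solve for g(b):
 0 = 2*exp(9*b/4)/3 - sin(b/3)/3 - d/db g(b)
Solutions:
 g(b) = C1 + 8*exp(9*b/4)/27 + cos(b/3)


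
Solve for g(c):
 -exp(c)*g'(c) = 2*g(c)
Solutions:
 g(c) = C1*exp(2*exp(-c))


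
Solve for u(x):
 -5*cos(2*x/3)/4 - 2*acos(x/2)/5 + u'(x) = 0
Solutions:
 u(x) = C1 + 2*x*acos(x/2)/5 - 2*sqrt(4 - x^2)/5 + 15*sin(2*x/3)/8


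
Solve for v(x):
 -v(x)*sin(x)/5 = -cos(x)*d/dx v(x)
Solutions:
 v(x) = C1/cos(x)^(1/5)


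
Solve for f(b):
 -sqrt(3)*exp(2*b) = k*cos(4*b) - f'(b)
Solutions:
 f(b) = C1 + k*sin(4*b)/4 + sqrt(3)*exp(2*b)/2


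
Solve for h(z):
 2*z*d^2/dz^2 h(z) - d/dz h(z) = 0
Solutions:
 h(z) = C1 + C2*z^(3/2)


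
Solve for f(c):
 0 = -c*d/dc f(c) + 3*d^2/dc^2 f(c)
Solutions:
 f(c) = C1 + C2*erfi(sqrt(6)*c/6)


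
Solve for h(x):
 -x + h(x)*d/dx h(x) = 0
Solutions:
 h(x) = -sqrt(C1 + x^2)
 h(x) = sqrt(C1 + x^2)


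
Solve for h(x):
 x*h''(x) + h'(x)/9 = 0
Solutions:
 h(x) = C1 + C2*x^(8/9)


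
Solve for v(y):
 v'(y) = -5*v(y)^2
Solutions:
 v(y) = 1/(C1 + 5*y)


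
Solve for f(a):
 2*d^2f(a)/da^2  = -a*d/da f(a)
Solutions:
 f(a) = C1 + C2*erf(a/2)


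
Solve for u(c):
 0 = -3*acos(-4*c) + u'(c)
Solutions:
 u(c) = C1 + 3*c*acos(-4*c) + 3*sqrt(1 - 16*c^2)/4


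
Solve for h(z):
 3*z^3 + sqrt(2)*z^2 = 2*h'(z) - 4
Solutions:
 h(z) = C1 + 3*z^4/8 + sqrt(2)*z^3/6 + 2*z


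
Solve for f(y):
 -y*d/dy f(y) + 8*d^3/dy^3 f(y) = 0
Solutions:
 f(y) = C1 + Integral(C2*airyai(y/2) + C3*airybi(y/2), y)


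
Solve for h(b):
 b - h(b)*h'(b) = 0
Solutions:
 h(b) = -sqrt(C1 + b^2)
 h(b) = sqrt(C1 + b^2)


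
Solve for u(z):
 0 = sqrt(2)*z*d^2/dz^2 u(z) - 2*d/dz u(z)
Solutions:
 u(z) = C1 + C2*z^(1 + sqrt(2))


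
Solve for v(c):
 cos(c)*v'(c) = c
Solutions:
 v(c) = C1 + Integral(c/cos(c), c)


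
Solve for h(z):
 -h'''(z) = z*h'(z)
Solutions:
 h(z) = C1 + Integral(C2*airyai(-z) + C3*airybi(-z), z)


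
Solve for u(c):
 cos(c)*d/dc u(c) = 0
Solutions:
 u(c) = C1


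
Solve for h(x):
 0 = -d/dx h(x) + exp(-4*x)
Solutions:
 h(x) = C1 - exp(-4*x)/4


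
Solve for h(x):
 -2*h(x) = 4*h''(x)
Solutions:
 h(x) = C1*sin(sqrt(2)*x/2) + C2*cos(sqrt(2)*x/2)


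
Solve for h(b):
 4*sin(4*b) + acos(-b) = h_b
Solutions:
 h(b) = C1 + b*acos(-b) + sqrt(1 - b^2) - cos(4*b)


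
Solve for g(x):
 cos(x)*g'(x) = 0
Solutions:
 g(x) = C1


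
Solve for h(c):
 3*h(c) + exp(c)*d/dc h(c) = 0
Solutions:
 h(c) = C1*exp(3*exp(-c))


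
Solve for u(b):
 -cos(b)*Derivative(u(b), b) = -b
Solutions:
 u(b) = C1 + Integral(b/cos(b), b)


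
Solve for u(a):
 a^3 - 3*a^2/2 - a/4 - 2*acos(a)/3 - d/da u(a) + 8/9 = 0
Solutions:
 u(a) = C1 + a^4/4 - a^3/2 - a^2/8 - 2*a*acos(a)/3 + 8*a/9 + 2*sqrt(1 - a^2)/3


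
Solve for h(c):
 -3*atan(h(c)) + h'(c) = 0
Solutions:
 Integral(1/atan(_y), (_y, h(c))) = C1 + 3*c


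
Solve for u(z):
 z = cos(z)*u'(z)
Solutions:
 u(z) = C1 + Integral(z/cos(z), z)


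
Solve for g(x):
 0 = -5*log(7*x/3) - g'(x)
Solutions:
 g(x) = C1 - 5*x*log(x) + x*log(243/16807) + 5*x


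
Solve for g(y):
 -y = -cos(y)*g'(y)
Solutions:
 g(y) = C1 + Integral(y/cos(y), y)


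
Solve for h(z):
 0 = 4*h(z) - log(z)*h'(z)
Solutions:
 h(z) = C1*exp(4*li(z))


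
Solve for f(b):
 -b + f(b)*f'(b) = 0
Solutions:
 f(b) = -sqrt(C1 + b^2)
 f(b) = sqrt(C1 + b^2)


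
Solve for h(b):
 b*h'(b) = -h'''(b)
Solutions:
 h(b) = C1 + Integral(C2*airyai(-b) + C3*airybi(-b), b)


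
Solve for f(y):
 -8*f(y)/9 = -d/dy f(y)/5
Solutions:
 f(y) = C1*exp(40*y/9)


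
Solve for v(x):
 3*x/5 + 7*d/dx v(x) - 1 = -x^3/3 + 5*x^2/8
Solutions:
 v(x) = C1 - x^4/84 + 5*x^3/168 - 3*x^2/70 + x/7


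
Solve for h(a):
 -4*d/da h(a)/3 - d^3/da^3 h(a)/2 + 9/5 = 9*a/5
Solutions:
 h(a) = C1 + C2*sin(2*sqrt(6)*a/3) + C3*cos(2*sqrt(6)*a/3) - 27*a^2/40 + 27*a/20


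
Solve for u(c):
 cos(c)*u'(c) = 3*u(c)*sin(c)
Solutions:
 u(c) = C1/cos(c)^3


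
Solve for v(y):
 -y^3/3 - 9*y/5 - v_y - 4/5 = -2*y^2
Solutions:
 v(y) = C1 - y^4/12 + 2*y^3/3 - 9*y^2/10 - 4*y/5


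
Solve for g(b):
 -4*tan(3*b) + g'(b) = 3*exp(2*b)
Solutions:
 g(b) = C1 + 3*exp(2*b)/2 - 4*log(cos(3*b))/3


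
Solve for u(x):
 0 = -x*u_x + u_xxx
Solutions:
 u(x) = C1 + Integral(C2*airyai(x) + C3*airybi(x), x)


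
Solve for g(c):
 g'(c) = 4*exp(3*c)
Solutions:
 g(c) = C1 + 4*exp(3*c)/3


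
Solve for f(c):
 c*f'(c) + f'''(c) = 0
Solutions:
 f(c) = C1 + Integral(C2*airyai(-c) + C3*airybi(-c), c)


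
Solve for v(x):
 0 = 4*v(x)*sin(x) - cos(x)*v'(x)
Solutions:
 v(x) = C1/cos(x)^4


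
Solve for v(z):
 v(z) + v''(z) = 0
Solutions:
 v(z) = C1*sin(z) + C2*cos(z)


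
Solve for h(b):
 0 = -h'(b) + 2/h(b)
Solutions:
 h(b) = -sqrt(C1 + 4*b)
 h(b) = sqrt(C1 + 4*b)


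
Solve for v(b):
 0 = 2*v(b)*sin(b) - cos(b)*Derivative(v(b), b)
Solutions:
 v(b) = C1/cos(b)^2


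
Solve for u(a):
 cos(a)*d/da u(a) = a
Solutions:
 u(a) = C1 + Integral(a/cos(a), a)


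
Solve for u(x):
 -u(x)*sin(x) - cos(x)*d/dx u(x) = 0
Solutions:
 u(x) = C1*cos(x)


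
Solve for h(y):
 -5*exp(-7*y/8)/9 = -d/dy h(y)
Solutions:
 h(y) = C1 - 40*exp(-7*y/8)/63


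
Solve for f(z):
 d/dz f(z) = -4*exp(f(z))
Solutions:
 f(z) = log(1/(C1 + 4*z))


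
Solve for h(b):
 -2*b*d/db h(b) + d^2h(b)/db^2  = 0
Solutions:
 h(b) = C1 + C2*erfi(b)


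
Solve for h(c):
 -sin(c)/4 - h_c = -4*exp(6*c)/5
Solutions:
 h(c) = C1 + 2*exp(6*c)/15 + cos(c)/4


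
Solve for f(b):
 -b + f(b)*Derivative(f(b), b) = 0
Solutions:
 f(b) = -sqrt(C1 + b^2)
 f(b) = sqrt(C1 + b^2)


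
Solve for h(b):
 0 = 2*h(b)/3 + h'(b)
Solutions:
 h(b) = C1*exp(-2*b/3)


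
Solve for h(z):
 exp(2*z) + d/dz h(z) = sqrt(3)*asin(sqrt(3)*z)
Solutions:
 h(z) = C1 + sqrt(3)*(z*asin(sqrt(3)*z) + sqrt(3)*sqrt(1 - 3*z^2)/3) - exp(2*z)/2


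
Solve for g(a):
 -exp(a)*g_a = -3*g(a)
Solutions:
 g(a) = C1*exp(-3*exp(-a))


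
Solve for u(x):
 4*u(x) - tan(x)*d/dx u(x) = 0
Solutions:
 u(x) = C1*sin(x)^4


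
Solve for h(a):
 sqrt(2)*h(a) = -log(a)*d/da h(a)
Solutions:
 h(a) = C1*exp(-sqrt(2)*li(a))


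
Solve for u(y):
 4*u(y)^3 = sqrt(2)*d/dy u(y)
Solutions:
 u(y) = -sqrt(2)*sqrt(-1/(C1 + 2*sqrt(2)*y))/2
 u(y) = sqrt(2)*sqrt(-1/(C1 + 2*sqrt(2)*y))/2


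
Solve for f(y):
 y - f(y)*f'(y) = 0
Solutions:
 f(y) = -sqrt(C1 + y^2)
 f(y) = sqrt(C1 + y^2)


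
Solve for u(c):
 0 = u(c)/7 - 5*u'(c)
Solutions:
 u(c) = C1*exp(c/35)


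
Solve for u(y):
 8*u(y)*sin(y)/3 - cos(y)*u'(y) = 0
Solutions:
 u(y) = C1/cos(y)^(8/3)


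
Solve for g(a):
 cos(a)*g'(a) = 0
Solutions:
 g(a) = C1


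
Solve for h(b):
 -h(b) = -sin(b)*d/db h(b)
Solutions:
 h(b) = C1*sqrt(cos(b) - 1)/sqrt(cos(b) + 1)


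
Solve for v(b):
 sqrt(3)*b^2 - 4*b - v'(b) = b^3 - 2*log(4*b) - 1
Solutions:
 v(b) = C1 - b^4/4 + sqrt(3)*b^3/3 - 2*b^2 + 2*b*log(b) - b + b*log(16)


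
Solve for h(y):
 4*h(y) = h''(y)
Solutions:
 h(y) = C1*exp(-2*y) + C2*exp(2*y)


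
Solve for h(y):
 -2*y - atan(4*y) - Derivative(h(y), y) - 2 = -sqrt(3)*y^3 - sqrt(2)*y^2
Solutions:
 h(y) = C1 + sqrt(3)*y^4/4 + sqrt(2)*y^3/3 - y^2 - y*atan(4*y) - 2*y + log(16*y^2 + 1)/8


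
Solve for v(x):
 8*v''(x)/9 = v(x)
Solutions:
 v(x) = C1*exp(-3*sqrt(2)*x/4) + C2*exp(3*sqrt(2)*x/4)


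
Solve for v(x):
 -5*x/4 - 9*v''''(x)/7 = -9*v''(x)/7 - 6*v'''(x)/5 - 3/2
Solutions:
 v(x) = C1 + C2*x + C3*exp(x*(7 - sqrt(274))/15) + C4*exp(x*(7 + sqrt(274))/15) + 35*x^3/216 - 28*x^2/27


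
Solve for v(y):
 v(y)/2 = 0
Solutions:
 v(y) = 0


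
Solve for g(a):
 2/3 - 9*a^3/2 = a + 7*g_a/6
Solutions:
 g(a) = C1 - 27*a^4/28 - 3*a^2/7 + 4*a/7


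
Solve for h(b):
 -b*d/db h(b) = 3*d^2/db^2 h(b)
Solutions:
 h(b) = C1 + C2*erf(sqrt(6)*b/6)


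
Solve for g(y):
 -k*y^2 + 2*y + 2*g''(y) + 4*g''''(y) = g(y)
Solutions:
 g(y) = C1*exp(-y*sqrt(-1 + sqrt(5))/2) + C2*exp(y*sqrt(-1 + sqrt(5))/2) + C3*sin(y*sqrt(1 + sqrt(5))/2) + C4*cos(y*sqrt(1 + sqrt(5))/2) - k*y^2 - 4*k + 2*y


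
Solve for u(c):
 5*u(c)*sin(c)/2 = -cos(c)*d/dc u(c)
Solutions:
 u(c) = C1*cos(c)^(5/2)


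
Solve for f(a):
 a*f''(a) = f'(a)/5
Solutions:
 f(a) = C1 + C2*a^(6/5)


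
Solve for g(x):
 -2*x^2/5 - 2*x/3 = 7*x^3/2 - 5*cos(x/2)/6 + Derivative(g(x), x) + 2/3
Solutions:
 g(x) = C1 - 7*x^4/8 - 2*x^3/15 - x^2/3 - 2*x/3 + 5*sin(x/2)/3


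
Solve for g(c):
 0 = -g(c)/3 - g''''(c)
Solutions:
 g(c) = (C1*sin(sqrt(2)*3^(3/4)*c/6) + C2*cos(sqrt(2)*3^(3/4)*c/6))*exp(-sqrt(2)*3^(3/4)*c/6) + (C3*sin(sqrt(2)*3^(3/4)*c/6) + C4*cos(sqrt(2)*3^(3/4)*c/6))*exp(sqrt(2)*3^(3/4)*c/6)


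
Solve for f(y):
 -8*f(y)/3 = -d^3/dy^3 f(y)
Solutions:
 f(y) = C3*exp(2*3^(2/3)*y/3) + (C1*sin(3^(1/6)*y) + C2*cos(3^(1/6)*y))*exp(-3^(2/3)*y/3)


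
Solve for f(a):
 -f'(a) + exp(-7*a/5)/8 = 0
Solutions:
 f(a) = C1 - 5*exp(-7*a/5)/56


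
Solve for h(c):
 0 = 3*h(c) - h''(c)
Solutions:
 h(c) = C1*exp(-sqrt(3)*c) + C2*exp(sqrt(3)*c)


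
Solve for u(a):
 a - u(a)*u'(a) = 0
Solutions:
 u(a) = -sqrt(C1 + a^2)
 u(a) = sqrt(C1 + a^2)


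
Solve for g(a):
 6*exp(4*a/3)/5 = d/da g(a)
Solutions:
 g(a) = C1 + 9*exp(4*a/3)/10


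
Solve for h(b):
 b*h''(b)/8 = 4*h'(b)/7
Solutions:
 h(b) = C1 + C2*b^(39/7)


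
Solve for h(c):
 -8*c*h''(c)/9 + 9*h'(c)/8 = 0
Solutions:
 h(c) = C1 + C2*c^(145/64)


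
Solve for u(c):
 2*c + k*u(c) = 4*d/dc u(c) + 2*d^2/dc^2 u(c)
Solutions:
 u(c) = C1*exp(-c*(sqrt(2)*sqrt(k + 2)/2 + 1)) + C2*exp(c*(sqrt(2)*sqrt(k + 2)/2 - 1)) - 2*c/k - 8/k^2


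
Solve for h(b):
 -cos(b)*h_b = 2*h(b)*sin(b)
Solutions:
 h(b) = C1*cos(b)^2


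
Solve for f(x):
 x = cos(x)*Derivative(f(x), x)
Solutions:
 f(x) = C1 + Integral(x/cos(x), x)


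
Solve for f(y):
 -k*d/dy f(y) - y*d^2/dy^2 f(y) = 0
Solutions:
 f(y) = C1 + y^(1 - re(k))*(C2*sin(log(y)*Abs(im(k))) + C3*cos(log(y)*im(k)))


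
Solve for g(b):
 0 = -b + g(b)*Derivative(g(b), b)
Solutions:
 g(b) = -sqrt(C1 + b^2)
 g(b) = sqrt(C1 + b^2)


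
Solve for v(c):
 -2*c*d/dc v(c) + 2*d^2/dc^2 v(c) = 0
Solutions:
 v(c) = C1 + C2*erfi(sqrt(2)*c/2)


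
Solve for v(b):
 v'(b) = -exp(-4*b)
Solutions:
 v(b) = C1 + exp(-4*b)/4


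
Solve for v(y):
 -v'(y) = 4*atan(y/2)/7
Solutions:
 v(y) = C1 - 4*y*atan(y/2)/7 + 4*log(y^2 + 4)/7


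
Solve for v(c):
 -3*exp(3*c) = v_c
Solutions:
 v(c) = C1 - exp(3*c)


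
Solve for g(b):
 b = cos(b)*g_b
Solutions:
 g(b) = C1 + Integral(b/cos(b), b)


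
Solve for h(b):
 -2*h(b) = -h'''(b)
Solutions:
 h(b) = C3*exp(2^(1/3)*b) + (C1*sin(2^(1/3)*sqrt(3)*b/2) + C2*cos(2^(1/3)*sqrt(3)*b/2))*exp(-2^(1/3)*b/2)


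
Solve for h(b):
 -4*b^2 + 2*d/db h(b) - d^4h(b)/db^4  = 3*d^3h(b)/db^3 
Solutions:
 h(b) = C1 + 2*b^3/3 + 6*b + (C2 + C3*exp(-sqrt(3)*b) + C4*exp(sqrt(3)*b))*exp(-b)


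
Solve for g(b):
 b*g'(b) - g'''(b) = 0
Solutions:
 g(b) = C1 + Integral(C2*airyai(b) + C3*airybi(b), b)


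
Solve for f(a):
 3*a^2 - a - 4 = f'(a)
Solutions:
 f(a) = C1 + a^3 - a^2/2 - 4*a


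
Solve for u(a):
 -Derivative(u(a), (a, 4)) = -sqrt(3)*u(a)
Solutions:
 u(a) = C1*exp(-3^(1/8)*a) + C2*exp(3^(1/8)*a) + C3*sin(3^(1/8)*a) + C4*cos(3^(1/8)*a)


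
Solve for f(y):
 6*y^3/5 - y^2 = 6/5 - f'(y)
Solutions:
 f(y) = C1 - 3*y^4/10 + y^3/3 + 6*y/5


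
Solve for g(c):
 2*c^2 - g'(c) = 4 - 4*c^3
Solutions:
 g(c) = C1 + c^4 + 2*c^3/3 - 4*c


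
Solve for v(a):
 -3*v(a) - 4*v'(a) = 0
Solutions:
 v(a) = C1*exp(-3*a/4)


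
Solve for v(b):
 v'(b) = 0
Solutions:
 v(b) = C1


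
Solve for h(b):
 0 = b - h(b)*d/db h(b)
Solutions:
 h(b) = -sqrt(C1 + b^2)
 h(b) = sqrt(C1 + b^2)


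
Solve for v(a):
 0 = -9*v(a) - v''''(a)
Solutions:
 v(a) = (C1*sin(sqrt(6)*a/2) + C2*cos(sqrt(6)*a/2))*exp(-sqrt(6)*a/2) + (C3*sin(sqrt(6)*a/2) + C4*cos(sqrt(6)*a/2))*exp(sqrt(6)*a/2)


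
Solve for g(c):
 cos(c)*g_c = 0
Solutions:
 g(c) = C1


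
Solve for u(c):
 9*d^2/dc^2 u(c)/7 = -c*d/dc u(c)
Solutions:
 u(c) = C1 + C2*erf(sqrt(14)*c/6)


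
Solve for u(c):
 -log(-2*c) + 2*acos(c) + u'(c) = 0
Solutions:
 u(c) = C1 + c*log(-c) - 2*c*acos(c) - c + c*log(2) + 2*sqrt(1 - c^2)


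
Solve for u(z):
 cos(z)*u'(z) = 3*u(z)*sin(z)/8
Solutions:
 u(z) = C1/cos(z)^(3/8)


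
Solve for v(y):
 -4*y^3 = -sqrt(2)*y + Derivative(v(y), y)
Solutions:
 v(y) = C1 - y^4 + sqrt(2)*y^2/2


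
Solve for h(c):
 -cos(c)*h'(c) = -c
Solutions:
 h(c) = C1 + Integral(c/cos(c), c)


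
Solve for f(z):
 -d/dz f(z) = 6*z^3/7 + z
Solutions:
 f(z) = C1 - 3*z^4/14 - z^2/2


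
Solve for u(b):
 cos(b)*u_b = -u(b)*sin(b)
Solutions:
 u(b) = C1*cos(b)


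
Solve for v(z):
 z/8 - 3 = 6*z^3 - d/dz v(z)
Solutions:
 v(z) = C1 + 3*z^4/2 - z^2/16 + 3*z


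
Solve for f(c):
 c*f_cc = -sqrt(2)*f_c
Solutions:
 f(c) = C1 + C2*c^(1 - sqrt(2))


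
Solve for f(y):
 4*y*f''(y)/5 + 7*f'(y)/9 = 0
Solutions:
 f(y) = C1 + C2*y^(1/36)


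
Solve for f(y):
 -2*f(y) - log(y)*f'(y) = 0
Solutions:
 f(y) = C1*exp(-2*li(y))


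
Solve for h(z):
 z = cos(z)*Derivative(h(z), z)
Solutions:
 h(z) = C1 + Integral(z/cos(z), z)


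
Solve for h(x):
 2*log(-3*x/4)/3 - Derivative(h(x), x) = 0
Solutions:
 h(x) = C1 + 2*x*log(-x)/3 + 2*x*(-2*log(2) - 1 + log(3))/3


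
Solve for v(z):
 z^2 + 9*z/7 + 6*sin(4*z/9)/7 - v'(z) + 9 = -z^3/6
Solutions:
 v(z) = C1 + z^4/24 + z^3/3 + 9*z^2/14 + 9*z - 27*cos(4*z/9)/14


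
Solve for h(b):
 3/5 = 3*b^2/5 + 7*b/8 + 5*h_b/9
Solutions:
 h(b) = C1 - 9*b^3/25 - 63*b^2/80 + 27*b/25


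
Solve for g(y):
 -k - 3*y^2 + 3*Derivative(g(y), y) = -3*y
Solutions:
 g(y) = C1 + k*y/3 + y^3/3 - y^2/2


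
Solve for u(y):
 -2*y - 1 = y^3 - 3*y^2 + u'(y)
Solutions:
 u(y) = C1 - y^4/4 + y^3 - y^2 - y


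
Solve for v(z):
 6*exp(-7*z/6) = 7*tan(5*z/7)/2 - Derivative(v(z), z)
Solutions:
 v(z) = C1 + 49*log(tan(5*z/7)^2 + 1)/20 + 36*exp(-7*z/6)/7


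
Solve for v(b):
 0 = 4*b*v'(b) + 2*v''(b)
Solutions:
 v(b) = C1 + C2*erf(b)


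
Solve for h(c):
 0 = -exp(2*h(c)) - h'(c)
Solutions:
 h(c) = log(-sqrt(-1/(C1 - c))) - log(2)/2
 h(c) = log(-1/(C1 - c))/2 - log(2)/2


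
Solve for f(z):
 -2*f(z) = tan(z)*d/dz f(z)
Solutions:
 f(z) = C1/sin(z)^2


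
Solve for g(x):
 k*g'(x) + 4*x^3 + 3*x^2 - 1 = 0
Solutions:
 g(x) = C1 - x^4/k - x^3/k + x/k


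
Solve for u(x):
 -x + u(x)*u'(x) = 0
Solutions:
 u(x) = -sqrt(C1 + x^2)
 u(x) = sqrt(C1 + x^2)


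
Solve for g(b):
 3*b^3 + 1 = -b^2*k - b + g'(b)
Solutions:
 g(b) = C1 + 3*b^4/4 + b^3*k/3 + b^2/2 + b


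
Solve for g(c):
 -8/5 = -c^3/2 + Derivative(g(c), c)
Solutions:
 g(c) = C1 + c^4/8 - 8*c/5


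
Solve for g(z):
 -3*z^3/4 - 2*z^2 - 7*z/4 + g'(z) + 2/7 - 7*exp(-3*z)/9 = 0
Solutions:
 g(z) = C1 + 3*z^4/16 + 2*z^3/3 + 7*z^2/8 - 2*z/7 - 7*exp(-3*z)/27


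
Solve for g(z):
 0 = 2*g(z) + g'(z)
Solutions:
 g(z) = C1*exp(-2*z)


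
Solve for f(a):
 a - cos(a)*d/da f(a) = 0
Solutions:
 f(a) = C1 + Integral(a/cos(a), a)


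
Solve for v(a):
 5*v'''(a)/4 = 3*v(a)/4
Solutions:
 v(a) = C3*exp(3^(1/3)*5^(2/3)*a/5) + (C1*sin(3^(5/6)*5^(2/3)*a/10) + C2*cos(3^(5/6)*5^(2/3)*a/10))*exp(-3^(1/3)*5^(2/3)*a/10)


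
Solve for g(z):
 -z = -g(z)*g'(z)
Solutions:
 g(z) = -sqrt(C1 + z^2)
 g(z) = sqrt(C1 + z^2)


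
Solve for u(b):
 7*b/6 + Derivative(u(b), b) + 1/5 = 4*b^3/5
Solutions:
 u(b) = C1 + b^4/5 - 7*b^2/12 - b/5


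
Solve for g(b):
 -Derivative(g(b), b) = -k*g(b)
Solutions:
 g(b) = C1*exp(b*k)


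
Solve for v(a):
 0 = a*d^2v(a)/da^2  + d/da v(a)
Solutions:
 v(a) = C1 + C2*log(a)


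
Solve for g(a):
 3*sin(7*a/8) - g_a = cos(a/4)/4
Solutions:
 g(a) = C1 - sin(a/4) - 24*cos(7*a/8)/7


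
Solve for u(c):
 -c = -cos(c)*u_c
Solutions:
 u(c) = C1 + Integral(c/cos(c), c)


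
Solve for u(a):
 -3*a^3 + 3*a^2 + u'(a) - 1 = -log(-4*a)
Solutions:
 u(a) = C1 + 3*a^4/4 - a^3 - a*log(-a) + 2*a*(1 - log(2))


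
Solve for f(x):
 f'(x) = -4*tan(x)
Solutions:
 f(x) = C1 + 4*log(cos(x))


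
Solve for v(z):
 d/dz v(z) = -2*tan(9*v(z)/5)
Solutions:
 v(z) = -5*asin(C1*exp(-18*z/5))/9 + 5*pi/9
 v(z) = 5*asin(C1*exp(-18*z/5))/9


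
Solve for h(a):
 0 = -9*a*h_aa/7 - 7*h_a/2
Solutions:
 h(a) = C1 + C2/a^(31/18)


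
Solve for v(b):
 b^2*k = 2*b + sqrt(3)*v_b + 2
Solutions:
 v(b) = C1 + sqrt(3)*b^3*k/9 - sqrt(3)*b^2/3 - 2*sqrt(3)*b/3


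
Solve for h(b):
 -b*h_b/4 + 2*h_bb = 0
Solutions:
 h(b) = C1 + C2*erfi(b/4)


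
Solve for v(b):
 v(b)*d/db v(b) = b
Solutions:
 v(b) = -sqrt(C1 + b^2)
 v(b) = sqrt(C1 + b^2)


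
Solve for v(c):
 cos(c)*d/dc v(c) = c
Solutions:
 v(c) = C1 + Integral(c/cos(c), c)


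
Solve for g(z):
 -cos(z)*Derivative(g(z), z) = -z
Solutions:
 g(z) = C1 + Integral(z/cos(z), z)


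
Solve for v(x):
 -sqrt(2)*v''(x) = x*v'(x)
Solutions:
 v(x) = C1 + C2*erf(2^(1/4)*x/2)


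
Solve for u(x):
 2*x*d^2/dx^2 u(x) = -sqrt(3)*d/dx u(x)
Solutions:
 u(x) = C1 + C2*x^(1 - sqrt(3)/2)


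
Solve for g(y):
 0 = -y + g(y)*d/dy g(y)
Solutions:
 g(y) = -sqrt(C1 + y^2)
 g(y) = sqrt(C1 + y^2)


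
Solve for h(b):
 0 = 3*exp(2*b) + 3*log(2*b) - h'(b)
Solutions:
 h(b) = C1 + 3*b*log(b) + 3*b*(-1 + log(2)) + 3*exp(2*b)/2


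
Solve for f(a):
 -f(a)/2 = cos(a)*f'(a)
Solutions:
 f(a) = C1*(sin(a) - 1)^(1/4)/(sin(a) + 1)^(1/4)


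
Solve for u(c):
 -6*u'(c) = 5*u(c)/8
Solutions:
 u(c) = C1*exp(-5*c/48)


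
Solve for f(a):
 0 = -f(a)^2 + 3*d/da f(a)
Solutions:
 f(a) = -3/(C1 + a)


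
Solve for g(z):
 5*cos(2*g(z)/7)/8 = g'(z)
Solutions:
 -5*z/8 - 7*log(sin(2*g(z)/7) - 1)/4 + 7*log(sin(2*g(z)/7) + 1)/4 = C1


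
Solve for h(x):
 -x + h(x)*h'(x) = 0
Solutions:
 h(x) = -sqrt(C1 + x^2)
 h(x) = sqrt(C1 + x^2)


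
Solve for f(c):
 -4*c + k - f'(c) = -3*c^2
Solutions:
 f(c) = C1 + c^3 - 2*c^2 + c*k


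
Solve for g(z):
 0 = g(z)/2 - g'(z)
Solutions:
 g(z) = C1*exp(z/2)


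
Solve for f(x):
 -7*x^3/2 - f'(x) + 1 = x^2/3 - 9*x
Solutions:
 f(x) = C1 - 7*x^4/8 - x^3/9 + 9*x^2/2 + x


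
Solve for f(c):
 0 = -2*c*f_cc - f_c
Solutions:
 f(c) = C1 + C2*sqrt(c)


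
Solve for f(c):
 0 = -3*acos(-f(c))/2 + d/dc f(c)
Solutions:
 Integral(1/acos(-_y), (_y, f(c))) = C1 + 3*c/2


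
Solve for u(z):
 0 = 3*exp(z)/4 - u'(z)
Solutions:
 u(z) = C1 + 3*exp(z)/4


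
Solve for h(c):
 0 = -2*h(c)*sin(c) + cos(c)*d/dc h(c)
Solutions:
 h(c) = C1/cos(c)^2


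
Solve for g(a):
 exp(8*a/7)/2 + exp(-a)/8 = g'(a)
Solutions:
 g(a) = C1 + 7*exp(8*a/7)/16 - exp(-a)/8


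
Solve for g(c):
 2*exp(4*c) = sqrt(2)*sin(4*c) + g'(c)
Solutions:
 g(c) = C1 + exp(4*c)/2 + sqrt(2)*cos(4*c)/4


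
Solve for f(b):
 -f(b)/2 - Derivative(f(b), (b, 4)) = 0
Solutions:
 f(b) = (C1*sin(2^(1/4)*b/2) + C2*cos(2^(1/4)*b/2))*exp(-2^(1/4)*b/2) + (C3*sin(2^(1/4)*b/2) + C4*cos(2^(1/4)*b/2))*exp(2^(1/4)*b/2)


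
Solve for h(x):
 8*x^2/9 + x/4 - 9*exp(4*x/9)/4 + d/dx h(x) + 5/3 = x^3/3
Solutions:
 h(x) = C1 + x^4/12 - 8*x^3/27 - x^2/8 - 5*x/3 + 81*exp(4*x/9)/16


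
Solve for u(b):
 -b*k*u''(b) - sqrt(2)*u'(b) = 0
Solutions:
 u(b) = C1 + b^(((re(k) - sqrt(2))*re(k) + im(k)^2)/(re(k)^2 + im(k)^2))*(C2*sin(sqrt(2)*log(b)*Abs(im(k))/(re(k)^2 + im(k)^2)) + C3*cos(sqrt(2)*log(b)*im(k)/(re(k)^2 + im(k)^2)))


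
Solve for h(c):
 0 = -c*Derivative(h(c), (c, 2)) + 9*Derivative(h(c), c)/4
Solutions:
 h(c) = C1 + C2*c^(13/4)


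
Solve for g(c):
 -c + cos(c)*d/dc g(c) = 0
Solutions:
 g(c) = C1 + Integral(c/cos(c), c)


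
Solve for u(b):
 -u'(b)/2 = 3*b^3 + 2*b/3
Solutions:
 u(b) = C1 - 3*b^4/2 - 2*b^2/3


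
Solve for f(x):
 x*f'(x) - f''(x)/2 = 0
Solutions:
 f(x) = C1 + C2*erfi(x)


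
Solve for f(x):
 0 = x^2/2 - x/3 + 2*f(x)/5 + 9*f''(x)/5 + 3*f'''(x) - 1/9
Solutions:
 f(x) = C1*exp(x*(-6 + 3*3^(1/3)/(5*sqrt(31) + 28)^(1/3) + 3^(2/3)*(5*sqrt(31) + 28)^(1/3))/30)*sin(3^(1/6)*x*(-(5*sqrt(31) + 28)^(1/3) + 3^(2/3)/(5*sqrt(31) + 28)^(1/3))/10) + C2*exp(x*(-6 + 3*3^(1/3)/(5*sqrt(31) + 28)^(1/3) + 3^(2/3)*(5*sqrt(31) + 28)^(1/3))/30)*cos(3^(1/6)*x*(-(5*sqrt(31) + 28)^(1/3) + 3^(2/3)/(5*sqrt(31) + 28)^(1/3))/10) + C3*exp(-x*(3*3^(1/3)/(5*sqrt(31) + 28)^(1/3) + 3 + 3^(2/3)*(5*sqrt(31) + 28)^(1/3))/15) - 5*x^2/4 + 5*x/6 + 415/36


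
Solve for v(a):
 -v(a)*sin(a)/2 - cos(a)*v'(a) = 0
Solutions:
 v(a) = C1*sqrt(cos(a))


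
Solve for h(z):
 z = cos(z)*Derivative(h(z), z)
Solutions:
 h(z) = C1 + Integral(z/cos(z), z)


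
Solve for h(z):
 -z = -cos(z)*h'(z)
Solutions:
 h(z) = C1 + Integral(z/cos(z), z)


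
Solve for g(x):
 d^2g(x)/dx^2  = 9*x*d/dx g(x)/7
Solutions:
 g(x) = C1 + C2*erfi(3*sqrt(14)*x/14)


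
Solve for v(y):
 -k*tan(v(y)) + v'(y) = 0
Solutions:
 v(y) = pi - asin(C1*exp(k*y))
 v(y) = asin(C1*exp(k*y))


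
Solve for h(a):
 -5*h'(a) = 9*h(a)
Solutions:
 h(a) = C1*exp(-9*a/5)


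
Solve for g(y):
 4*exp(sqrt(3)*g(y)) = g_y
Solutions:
 g(y) = sqrt(3)*(2*log(-1/(C1 + 4*y)) - log(3))/6


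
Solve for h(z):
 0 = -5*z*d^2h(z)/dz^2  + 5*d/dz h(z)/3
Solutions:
 h(z) = C1 + C2*z^(4/3)


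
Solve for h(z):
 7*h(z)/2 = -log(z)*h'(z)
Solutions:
 h(z) = C1*exp(-7*li(z)/2)


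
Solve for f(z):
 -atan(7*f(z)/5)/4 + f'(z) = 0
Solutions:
 Integral(1/atan(7*_y/5), (_y, f(z))) = C1 + z/4


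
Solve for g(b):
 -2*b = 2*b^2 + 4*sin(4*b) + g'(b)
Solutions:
 g(b) = C1 - 2*b^3/3 - b^2 + cos(4*b)


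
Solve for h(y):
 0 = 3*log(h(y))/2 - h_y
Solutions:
 li(h(y)) = C1 + 3*y/2


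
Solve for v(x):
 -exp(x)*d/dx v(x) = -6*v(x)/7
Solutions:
 v(x) = C1*exp(-6*exp(-x)/7)


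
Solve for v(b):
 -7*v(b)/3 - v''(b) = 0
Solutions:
 v(b) = C1*sin(sqrt(21)*b/3) + C2*cos(sqrt(21)*b/3)


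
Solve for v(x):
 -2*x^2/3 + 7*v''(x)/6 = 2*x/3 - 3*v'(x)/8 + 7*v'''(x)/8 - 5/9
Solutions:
 v(x) = C1 + C2*exp(x*(14 - sqrt(385))/21) + C3*exp(x*(14 + sqrt(385))/21) + 16*x^3/27 - 376*x^2/81 + 26024*x/729


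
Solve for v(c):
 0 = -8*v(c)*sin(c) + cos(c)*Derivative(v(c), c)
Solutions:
 v(c) = C1/cos(c)^8


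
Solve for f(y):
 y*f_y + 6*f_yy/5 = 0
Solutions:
 f(y) = C1 + C2*erf(sqrt(15)*y/6)


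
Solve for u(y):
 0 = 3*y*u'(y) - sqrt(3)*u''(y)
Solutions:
 u(y) = C1 + C2*erfi(sqrt(2)*3^(1/4)*y/2)


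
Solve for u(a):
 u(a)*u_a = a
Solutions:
 u(a) = -sqrt(C1 + a^2)
 u(a) = sqrt(C1 + a^2)


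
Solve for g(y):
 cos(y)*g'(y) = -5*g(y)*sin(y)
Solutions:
 g(y) = C1*cos(y)^5


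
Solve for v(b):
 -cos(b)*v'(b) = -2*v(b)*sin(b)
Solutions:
 v(b) = C1/cos(b)^2


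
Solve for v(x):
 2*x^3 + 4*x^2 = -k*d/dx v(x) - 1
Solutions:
 v(x) = C1 - x^4/(2*k) - 4*x^3/(3*k) - x/k


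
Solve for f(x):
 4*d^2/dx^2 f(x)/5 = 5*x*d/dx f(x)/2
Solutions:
 f(x) = C1 + C2*erfi(5*x/4)


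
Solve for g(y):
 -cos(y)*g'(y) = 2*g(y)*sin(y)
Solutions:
 g(y) = C1*cos(y)^2


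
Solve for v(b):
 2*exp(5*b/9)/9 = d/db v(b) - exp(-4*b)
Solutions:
 v(b) = C1 + 2*exp(5*b/9)/5 - exp(-4*b)/4


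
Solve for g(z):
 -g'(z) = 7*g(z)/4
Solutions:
 g(z) = C1*exp(-7*z/4)


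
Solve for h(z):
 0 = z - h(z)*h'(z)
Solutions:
 h(z) = -sqrt(C1 + z^2)
 h(z) = sqrt(C1 + z^2)


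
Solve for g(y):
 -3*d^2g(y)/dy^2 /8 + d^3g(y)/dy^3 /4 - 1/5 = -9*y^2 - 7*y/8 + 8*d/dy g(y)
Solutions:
 g(y) = C1 + C2*exp(y*(3 - sqrt(521))/4) + C3*exp(y*(3 + sqrt(521))/4) + 3*y^3/8 + y^2/512 + 3697*y/81920


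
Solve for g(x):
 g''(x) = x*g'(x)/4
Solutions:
 g(x) = C1 + C2*erfi(sqrt(2)*x/4)


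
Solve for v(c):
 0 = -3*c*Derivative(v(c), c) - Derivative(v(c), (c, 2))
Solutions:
 v(c) = C1 + C2*erf(sqrt(6)*c/2)


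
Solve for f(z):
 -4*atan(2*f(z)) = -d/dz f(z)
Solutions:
 Integral(1/atan(2*_y), (_y, f(z))) = C1 + 4*z


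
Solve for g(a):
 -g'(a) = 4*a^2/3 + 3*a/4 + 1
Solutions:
 g(a) = C1 - 4*a^3/9 - 3*a^2/8 - a


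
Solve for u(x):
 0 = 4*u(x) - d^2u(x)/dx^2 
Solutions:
 u(x) = C1*exp(-2*x) + C2*exp(2*x)


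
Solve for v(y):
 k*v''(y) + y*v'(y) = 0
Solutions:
 v(y) = C1 + C2*sqrt(k)*erf(sqrt(2)*y*sqrt(1/k)/2)


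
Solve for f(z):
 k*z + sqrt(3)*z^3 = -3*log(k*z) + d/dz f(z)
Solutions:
 f(z) = C1 + k*z^2/2 + sqrt(3)*z^4/4 + 3*z*log(k*z) - 3*z


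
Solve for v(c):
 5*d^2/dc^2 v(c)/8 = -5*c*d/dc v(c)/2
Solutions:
 v(c) = C1 + C2*erf(sqrt(2)*c)


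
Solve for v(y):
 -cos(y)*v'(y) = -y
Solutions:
 v(y) = C1 + Integral(y/cos(y), y)


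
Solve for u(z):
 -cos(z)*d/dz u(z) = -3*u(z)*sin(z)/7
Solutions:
 u(z) = C1/cos(z)^(3/7)


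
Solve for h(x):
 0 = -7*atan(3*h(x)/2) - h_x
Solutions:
 Integral(1/atan(3*_y/2), (_y, h(x))) = C1 - 7*x


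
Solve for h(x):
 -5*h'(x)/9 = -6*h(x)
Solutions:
 h(x) = C1*exp(54*x/5)


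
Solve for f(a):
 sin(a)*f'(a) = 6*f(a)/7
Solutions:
 f(a) = C1*(cos(a) - 1)^(3/7)/(cos(a) + 1)^(3/7)


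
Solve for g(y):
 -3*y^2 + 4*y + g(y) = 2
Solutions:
 g(y) = 3*y^2 - 4*y + 2


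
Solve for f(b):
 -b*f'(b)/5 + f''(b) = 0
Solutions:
 f(b) = C1 + C2*erfi(sqrt(10)*b/10)


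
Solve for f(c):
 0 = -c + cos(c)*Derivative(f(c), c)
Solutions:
 f(c) = C1 + Integral(c/cos(c), c)


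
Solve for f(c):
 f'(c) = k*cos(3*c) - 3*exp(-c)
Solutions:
 f(c) = C1 + k*sin(3*c)/3 + 3*exp(-c)


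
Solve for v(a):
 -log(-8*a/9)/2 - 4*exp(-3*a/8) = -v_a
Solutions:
 v(a) = C1 + a*log(-a)/2 + a*(-log(3) - 1/2 + 3*log(2)/2) - 32*exp(-3*a/8)/3


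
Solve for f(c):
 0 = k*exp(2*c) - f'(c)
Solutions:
 f(c) = C1 + k*exp(2*c)/2


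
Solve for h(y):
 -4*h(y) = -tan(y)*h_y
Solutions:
 h(y) = C1*sin(y)^4


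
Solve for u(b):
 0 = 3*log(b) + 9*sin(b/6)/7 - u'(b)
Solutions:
 u(b) = C1 + 3*b*log(b) - 3*b - 54*cos(b/6)/7


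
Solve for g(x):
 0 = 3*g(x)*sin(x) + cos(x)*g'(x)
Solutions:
 g(x) = C1*cos(x)^3


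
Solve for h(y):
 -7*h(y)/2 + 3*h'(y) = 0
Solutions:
 h(y) = C1*exp(7*y/6)


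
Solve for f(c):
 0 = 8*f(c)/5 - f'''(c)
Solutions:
 f(c) = C3*exp(2*5^(2/3)*c/5) + (C1*sin(sqrt(3)*5^(2/3)*c/5) + C2*cos(sqrt(3)*5^(2/3)*c/5))*exp(-5^(2/3)*c/5)


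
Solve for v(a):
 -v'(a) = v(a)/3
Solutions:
 v(a) = C1*exp(-a/3)


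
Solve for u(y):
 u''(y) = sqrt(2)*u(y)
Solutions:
 u(y) = C1*exp(-2^(1/4)*y) + C2*exp(2^(1/4)*y)


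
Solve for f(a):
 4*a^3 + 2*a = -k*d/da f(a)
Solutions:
 f(a) = C1 - a^4/k - a^2/k


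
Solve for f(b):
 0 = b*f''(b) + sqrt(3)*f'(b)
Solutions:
 f(b) = C1 + C2*b^(1 - sqrt(3))


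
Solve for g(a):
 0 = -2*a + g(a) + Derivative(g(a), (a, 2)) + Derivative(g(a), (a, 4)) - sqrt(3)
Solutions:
 g(a) = 2*a + (C1*sin(sqrt(3)*a/2) + C2*cos(sqrt(3)*a/2))*exp(-a/2) + (C3*sin(sqrt(3)*a/2) + C4*cos(sqrt(3)*a/2))*exp(a/2) + sqrt(3)


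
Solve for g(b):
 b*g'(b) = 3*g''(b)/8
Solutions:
 g(b) = C1 + C2*erfi(2*sqrt(3)*b/3)


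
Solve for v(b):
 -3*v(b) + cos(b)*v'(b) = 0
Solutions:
 v(b) = C1*(sin(b) + 1)^(3/2)/(sin(b) - 1)^(3/2)


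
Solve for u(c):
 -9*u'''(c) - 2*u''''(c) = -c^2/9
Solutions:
 u(c) = C1 + C2*c + C3*c^2 + C4*exp(-9*c/2) + c^5/4860 - c^4/4374 + 4*c^3/19683


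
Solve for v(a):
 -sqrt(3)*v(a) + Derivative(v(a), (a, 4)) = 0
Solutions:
 v(a) = C1*exp(-3^(1/8)*a) + C2*exp(3^(1/8)*a) + C3*sin(3^(1/8)*a) + C4*cos(3^(1/8)*a)


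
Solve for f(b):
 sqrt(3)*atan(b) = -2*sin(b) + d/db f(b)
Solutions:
 f(b) = C1 + sqrt(3)*(b*atan(b) - log(b^2 + 1)/2) - 2*cos(b)


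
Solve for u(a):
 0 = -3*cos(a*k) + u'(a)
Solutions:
 u(a) = C1 + 3*sin(a*k)/k


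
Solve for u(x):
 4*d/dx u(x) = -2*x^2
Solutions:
 u(x) = C1 - x^3/6


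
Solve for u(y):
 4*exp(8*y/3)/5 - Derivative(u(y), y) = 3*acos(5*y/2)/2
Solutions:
 u(y) = C1 - 3*y*acos(5*y/2)/2 + 3*sqrt(4 - 25*y^2)/10 + 3*exp(8*y/3)/10


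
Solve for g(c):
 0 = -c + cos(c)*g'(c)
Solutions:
 g(c) = C1 + Integral(c/cos(c), c)


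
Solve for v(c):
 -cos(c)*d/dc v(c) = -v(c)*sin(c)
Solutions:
 v(c) = C1/cos(c)


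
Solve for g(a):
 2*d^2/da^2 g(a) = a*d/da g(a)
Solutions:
 g(a) = C1 + C2*erfi(a/2)


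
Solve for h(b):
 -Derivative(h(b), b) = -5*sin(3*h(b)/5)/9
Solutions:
 -5*b/9 + 5*log(cos(3*h(b)/5) - 1)/6 - 5*log(cos(3*h(b)/5) + 1)/6 = C1


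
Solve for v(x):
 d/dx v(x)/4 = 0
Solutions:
 v(x) = C1


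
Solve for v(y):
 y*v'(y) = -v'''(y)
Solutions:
 v(y) = C1 + Integral(C2*airyai(-y) + C3*airybi(-y), y)


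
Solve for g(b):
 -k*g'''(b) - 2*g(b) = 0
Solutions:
 g(b) = C1*exp(2^(1/3)*b*(-1/k)^(1/3)) + C2*exp(2^(1/3)*b*(-1/k)^(1/3)*(-1 + sqrt(3)*I)/2) + C3*exp(-2^(1/3)*b*(-1/k)^(1/3)*(1 + sqrt(3)*I)/2)


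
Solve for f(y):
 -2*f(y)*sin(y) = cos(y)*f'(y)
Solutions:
 f(y) = C1*cos(y)^2


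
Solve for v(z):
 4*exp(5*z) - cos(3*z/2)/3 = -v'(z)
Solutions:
 v(z) = C1 - 4*exp(5*z)/5 + 2*sin(3*z/2)/9


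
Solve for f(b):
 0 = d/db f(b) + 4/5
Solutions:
 f(b) = C1 - 4*b/5


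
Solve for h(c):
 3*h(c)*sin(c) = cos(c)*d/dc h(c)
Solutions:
 h(c) = C1/cos(c)^3


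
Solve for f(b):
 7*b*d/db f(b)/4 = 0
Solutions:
 f(b) = C1


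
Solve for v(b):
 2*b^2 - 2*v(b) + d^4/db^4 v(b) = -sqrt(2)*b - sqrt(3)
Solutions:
 v(b) = C1*exp(-2^(1/4)*b) + C2*exp(2^(1/4)*b) + C3*sin(2^(1/4)*b) + C4*cos(2^(1/4)*b) + b^2 + sqrt(2)*b/2 + sqrt(3)/2


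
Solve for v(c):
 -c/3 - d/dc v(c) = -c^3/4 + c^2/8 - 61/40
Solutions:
 v(c) = C1 + c^4/16 - c^3/24 - c^2/6 + 61*c/40


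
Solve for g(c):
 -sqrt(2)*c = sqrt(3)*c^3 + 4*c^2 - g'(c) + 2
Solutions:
 g(c) = C1 + sqrt(3)*c^4/4 + 4*c^3/3 + sqrt(2)*c^2/2 + 2*c


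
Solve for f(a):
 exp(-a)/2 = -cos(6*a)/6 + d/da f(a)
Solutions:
 f(a) = C1 + sin(6*a)/36 - exp(-a)/2


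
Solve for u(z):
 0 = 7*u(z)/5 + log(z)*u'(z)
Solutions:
 u(z) = C1*exp(-7*li(z)/5)


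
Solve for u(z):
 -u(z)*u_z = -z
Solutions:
 u(z) = -sqrt(C1 + z^2)
 u(z) = sqrt(C1 + z^2)


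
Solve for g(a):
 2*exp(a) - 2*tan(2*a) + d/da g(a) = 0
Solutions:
 g(a) = C1 - 2*exp(a) - log(cos(2*a))


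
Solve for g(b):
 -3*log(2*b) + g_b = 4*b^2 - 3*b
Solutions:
 g(b) = C1 + 4*b^3/3 - 3*b^2/2 + 3*b*log(b) - 3*b + 3*b*log(2)


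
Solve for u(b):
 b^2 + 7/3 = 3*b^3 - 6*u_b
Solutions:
 u(b) = C1 + b^4/8 - b^3/18 - 7*b/18


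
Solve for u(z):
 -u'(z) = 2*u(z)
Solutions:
 u(z) = C1*exp(-2*z)


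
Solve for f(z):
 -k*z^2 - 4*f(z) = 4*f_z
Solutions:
 f(z) = C1*exp(-z) - k*z^2/4 + k*z/2 - k/2


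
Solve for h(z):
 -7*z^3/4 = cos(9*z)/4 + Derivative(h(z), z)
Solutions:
 h(z) = C1 - 7*z^4/16 - sin(9*z)/36


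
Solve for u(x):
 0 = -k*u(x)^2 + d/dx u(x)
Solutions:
 u(x) = -1/(C1 + k*x)


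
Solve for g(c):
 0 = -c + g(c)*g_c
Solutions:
 g(c) = -sqrt(C1 + c^2)
 g(c) = sqrt(C1 + c^2)


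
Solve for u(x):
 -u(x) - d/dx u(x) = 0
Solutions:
 u(x) = C1*exp(-x)


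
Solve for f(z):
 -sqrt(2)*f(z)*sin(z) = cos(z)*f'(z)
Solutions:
 f(z) = C1*cos(z)^(sqrt(2))


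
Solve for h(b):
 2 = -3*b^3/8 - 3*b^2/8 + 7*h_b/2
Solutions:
 h(b) = C1 + 3*b^4/112 + b^3/28 + 4*b/7


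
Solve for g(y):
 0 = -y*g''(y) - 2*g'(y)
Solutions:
 g(y) = C1 + C2/y


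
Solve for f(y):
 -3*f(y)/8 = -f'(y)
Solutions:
 f(y) = C1*exp(3*y/8)


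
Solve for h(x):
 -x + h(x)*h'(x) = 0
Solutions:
 h(x) = -sqrt(C1 + x^2)
 h(x) = sqrt(C1 + x^2)


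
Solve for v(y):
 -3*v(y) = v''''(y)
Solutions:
 v(y) = (C1*sin(sqrt(2)*3^(1/4)*y/2) + C2*cos(sqrt(2)*3^(1/4)*y/2))*exp(-sqrt(2)*3^(1/4)*y/2) + (C3*sin(sqrt(2)*3^(1/4)*y/2) + C4*cos(sqrt(2)*3^(1/4)*y/2))*exp(sqrt(2)*3^(1/4)*y/2)


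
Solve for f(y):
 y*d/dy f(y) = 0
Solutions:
 f(y) = C1


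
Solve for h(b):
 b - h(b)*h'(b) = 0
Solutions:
 h(b) = -sqrt(C1 + b^2)
 h(b) = sqrt(C1 + b^2)


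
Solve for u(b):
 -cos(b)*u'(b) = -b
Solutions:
 u(b) = C1 + Integral(b/cos(b), b)


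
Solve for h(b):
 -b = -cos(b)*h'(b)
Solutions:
 h(b) = C1 + Integral(b/cos(b), b)


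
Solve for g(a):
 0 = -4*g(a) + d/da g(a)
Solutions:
 g(a) = C1*exp(4*a)


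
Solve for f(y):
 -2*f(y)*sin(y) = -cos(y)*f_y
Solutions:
 f(y) = C1/cos(y)^2


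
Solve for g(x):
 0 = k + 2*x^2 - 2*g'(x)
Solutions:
 g(x) = C1 + k*x/2 + x^3/3


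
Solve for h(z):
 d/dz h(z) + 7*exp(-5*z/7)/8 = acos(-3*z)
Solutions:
 h(z) = C1 + z*acos(-3*z) + sqrt(1 - 9*z^2)/3 + 49*exp(-5*z/7)/40


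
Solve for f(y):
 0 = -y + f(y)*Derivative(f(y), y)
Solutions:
 f(y) = -sqrt(C1 + y^2)
 f(y) = sqrt(C1 + y^2)


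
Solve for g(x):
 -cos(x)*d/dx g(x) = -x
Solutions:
 g(x) = C1 + Integral(x/cos(x), x)


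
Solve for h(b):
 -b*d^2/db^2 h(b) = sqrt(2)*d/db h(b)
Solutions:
 h(b) = C1 + C2*b^(1 - sqrt(2))


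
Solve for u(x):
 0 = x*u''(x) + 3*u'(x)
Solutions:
 u(x) = C1 + C2/x^2


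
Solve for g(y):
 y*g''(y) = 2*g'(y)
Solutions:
 g(y) = C1 + C2*y^3


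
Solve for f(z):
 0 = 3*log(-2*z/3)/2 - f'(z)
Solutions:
 f(z) = C1 + 3*z*log(-z)/2 + 3*z*(-log(3) - 1 + log(2))/2


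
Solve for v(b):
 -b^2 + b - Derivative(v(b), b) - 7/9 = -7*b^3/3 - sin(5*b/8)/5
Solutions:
 v(b) = C1 + 7*b^4/12 - b^3/3 + b^2/2 - 7*b/9 - 8*cos(5*b/8)/25


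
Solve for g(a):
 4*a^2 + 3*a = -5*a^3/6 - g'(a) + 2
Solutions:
 g(a) = C1 - 5*a^4/24 - 4*a^3/3 - 3*a^2/2 + 2*a


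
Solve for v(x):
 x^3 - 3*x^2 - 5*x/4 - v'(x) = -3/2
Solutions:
 v(x) = C1 + x^4/4 - x^3 - 5*x^2/8 + 3*x/2


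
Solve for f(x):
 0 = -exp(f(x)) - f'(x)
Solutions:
 f(x) = log(1/(C1 + x))


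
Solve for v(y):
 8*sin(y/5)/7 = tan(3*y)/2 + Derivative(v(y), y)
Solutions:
 v(y) = C1 + log(cos(3*y))/6 - 40*cos(y/5)/7


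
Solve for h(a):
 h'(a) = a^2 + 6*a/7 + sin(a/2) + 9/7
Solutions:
 h(a) = C1 + a^3/3 + 3*a^2/7 + 9*a/7 - 2*cos(a/2)


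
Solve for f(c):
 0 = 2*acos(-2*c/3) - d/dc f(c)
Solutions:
 f(c) = C1 + 2*c*acos(-2*c/3) + sqrt(9 - 4*c^2)


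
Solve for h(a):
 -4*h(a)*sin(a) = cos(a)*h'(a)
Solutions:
 h(a) = C1*cos(a)^4


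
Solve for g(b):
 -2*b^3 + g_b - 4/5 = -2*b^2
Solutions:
 g(b) = C1 + b^4/2 - 2*b^3/3 + 4*b/5


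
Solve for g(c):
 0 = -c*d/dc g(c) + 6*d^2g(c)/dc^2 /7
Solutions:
 g(c) = C1 + C2*erfi(sqrt(21)*c/6)


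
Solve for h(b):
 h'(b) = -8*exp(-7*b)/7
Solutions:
 h(b) = C1 + 8*exp(-7*b)/49


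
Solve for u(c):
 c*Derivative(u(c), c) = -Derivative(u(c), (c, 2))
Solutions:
 u(c) = C1 + C2*erf(sqrt(2)*c/2)


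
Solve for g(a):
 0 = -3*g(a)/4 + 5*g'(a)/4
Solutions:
 g(a) = C1*exp(3*a/5)


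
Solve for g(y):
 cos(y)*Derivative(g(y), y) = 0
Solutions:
 g(y) = C1


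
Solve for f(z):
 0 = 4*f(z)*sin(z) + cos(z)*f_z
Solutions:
 f(z) = C1*cos(z)^4


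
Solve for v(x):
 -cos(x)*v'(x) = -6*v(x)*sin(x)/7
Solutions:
 v(x) = C1/cos(x)^(6/7)


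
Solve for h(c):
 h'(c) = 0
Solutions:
 h(c) = C1


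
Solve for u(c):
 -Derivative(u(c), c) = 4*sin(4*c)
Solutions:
 u(c) = C1 + cos(4*c)


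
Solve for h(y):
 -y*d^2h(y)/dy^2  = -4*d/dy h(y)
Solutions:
 h(y) = C1 + C2*y^5


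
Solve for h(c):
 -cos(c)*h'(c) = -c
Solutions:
 h(c) = C1 + Integral(c/cos(c), c)
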